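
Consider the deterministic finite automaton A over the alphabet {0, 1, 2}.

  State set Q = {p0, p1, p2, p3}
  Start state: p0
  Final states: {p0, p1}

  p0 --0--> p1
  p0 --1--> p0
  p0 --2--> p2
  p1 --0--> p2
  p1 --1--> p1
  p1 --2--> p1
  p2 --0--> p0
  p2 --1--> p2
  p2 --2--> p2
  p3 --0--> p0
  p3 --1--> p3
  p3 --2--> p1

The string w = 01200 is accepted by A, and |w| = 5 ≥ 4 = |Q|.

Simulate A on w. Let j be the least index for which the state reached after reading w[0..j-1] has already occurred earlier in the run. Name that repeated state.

p1

Run of A on w = 0 1 2 0 0:
  step 0: p0  (start)
  step 1: p1  (read 0: p0→p1)
  step 2: p1  (read 1: p1→p1)   ← first repeat (p1 seen earlier)
  step 3: p1  (read 2: p1→p1)
  step 4: p2  (read 0: p1→p2)
  step 5: p0  (read 0: p2→p0)

The earliest repeat is at step j = 2: A is in p1, which it already visited at step i = 1.
With |Q| = 4, pigeonhole forces a state repeat no later than step 4; the substring read between the first and second visits to that state can be pumped.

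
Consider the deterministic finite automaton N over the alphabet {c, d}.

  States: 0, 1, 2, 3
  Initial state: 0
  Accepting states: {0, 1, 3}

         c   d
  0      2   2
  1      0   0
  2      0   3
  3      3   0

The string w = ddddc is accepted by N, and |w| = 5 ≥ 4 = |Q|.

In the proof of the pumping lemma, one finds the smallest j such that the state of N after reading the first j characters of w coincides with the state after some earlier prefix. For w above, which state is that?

State sequence: 0 -d-> 2 -d-> 3 -d-> 0 -d-> 2 -c-> 0
First repeat at step 3: 0 was already visited.

The earliest repeat is at step j = 3: N is in 0, which it already visited at step i = 0.

0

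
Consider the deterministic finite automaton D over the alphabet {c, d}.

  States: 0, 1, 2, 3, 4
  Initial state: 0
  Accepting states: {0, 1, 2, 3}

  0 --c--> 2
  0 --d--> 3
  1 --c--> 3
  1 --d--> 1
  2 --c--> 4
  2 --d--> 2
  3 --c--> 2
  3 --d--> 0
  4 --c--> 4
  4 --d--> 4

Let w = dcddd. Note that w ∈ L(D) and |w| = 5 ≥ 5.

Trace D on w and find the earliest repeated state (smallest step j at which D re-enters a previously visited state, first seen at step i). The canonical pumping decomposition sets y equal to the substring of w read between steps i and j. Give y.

d

State sequence: 0 -d-> 3 -c-> 2 -d-> 2 -d-> 2 -d-> 2
First repeat at step 3: 2 was already visited.

So i = 2, j = 3, giving x = w[0:2] = dc, y = w[2:3] = d, z = w[3:5] = dd.
Check: |xy| = 3 ≤ 5 and |y| = 1 ≥ 1. Reading y takes D from 2 back to 2, so every xyⁱz is accepted.
Since D has 5 states, any run of length ≥ 5 visits 5+1 states, so by pigeonhole some state repeats within the first 5 steps — that repeat gives the pumpable loop.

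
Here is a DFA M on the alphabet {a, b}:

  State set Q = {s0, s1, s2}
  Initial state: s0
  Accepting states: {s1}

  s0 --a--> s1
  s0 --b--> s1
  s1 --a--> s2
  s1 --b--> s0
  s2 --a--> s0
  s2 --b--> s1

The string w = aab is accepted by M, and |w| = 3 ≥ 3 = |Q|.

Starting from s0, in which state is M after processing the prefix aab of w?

State sequence: s0 -a-> s1 -a-> s2 -b-> s1

After reading 3 characters, M is in state s1.

s1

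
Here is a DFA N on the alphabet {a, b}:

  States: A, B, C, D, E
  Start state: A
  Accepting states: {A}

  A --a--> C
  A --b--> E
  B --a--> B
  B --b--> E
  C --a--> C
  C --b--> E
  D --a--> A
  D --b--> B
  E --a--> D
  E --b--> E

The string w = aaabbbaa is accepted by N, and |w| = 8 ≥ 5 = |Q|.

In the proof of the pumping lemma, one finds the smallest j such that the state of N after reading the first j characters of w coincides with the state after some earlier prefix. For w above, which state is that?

State sequence: A -a-> C -a-> C -a-> C -b-> E -b-> E -b-> E -a-> D -a-> A
First repeat at step 2: C was already visited.

The earliest repeat is at step j = 2: N is in C, which it already visited at step i = 1.

C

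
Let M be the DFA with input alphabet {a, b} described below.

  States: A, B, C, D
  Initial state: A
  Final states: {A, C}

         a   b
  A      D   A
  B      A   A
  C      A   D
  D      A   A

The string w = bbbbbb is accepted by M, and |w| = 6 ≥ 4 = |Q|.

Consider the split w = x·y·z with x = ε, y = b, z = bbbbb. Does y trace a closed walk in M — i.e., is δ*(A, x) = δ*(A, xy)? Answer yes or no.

State sequence: A -b-> A

After x (step 0): A. After xy (step 1): A.
They match, so y = b drives M around a cycle from A back to itself; pumping y any number of times keeps M in A before reading z, and xyⁱz ∈ L(M) for every i ≥ 0.

yes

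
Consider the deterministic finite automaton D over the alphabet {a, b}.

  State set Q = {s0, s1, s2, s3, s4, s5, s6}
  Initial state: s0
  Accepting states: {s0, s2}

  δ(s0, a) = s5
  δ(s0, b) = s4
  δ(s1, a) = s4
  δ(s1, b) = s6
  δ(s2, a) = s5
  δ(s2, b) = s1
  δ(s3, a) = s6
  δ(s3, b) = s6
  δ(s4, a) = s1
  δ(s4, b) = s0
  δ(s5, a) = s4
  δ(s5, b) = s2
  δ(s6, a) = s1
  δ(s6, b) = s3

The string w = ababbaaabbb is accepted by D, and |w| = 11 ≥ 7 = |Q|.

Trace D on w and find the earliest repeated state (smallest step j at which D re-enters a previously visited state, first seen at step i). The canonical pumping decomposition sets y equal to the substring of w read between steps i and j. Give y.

State sequence: s0 -a-> s5 -b-> s2 -a-> s5 -b-> s2 -b-> s1 -a-> s4 -a-> s1 -a-> s4 -b-> s0 -b-> s4 -b-> s0
First repeat at step 3: s5 was already visited.

So i = 1, j = 3, giving x = w[0:1] = a, y = w[1:3] = ba, z = w[3:11] = bbaaabbb.
Check: |xy| = 3 ≤ 7 and |y| = 2 ≥ 1. Reading y takes D from s5 back to s5, so every xyⁱz is accepted.

ba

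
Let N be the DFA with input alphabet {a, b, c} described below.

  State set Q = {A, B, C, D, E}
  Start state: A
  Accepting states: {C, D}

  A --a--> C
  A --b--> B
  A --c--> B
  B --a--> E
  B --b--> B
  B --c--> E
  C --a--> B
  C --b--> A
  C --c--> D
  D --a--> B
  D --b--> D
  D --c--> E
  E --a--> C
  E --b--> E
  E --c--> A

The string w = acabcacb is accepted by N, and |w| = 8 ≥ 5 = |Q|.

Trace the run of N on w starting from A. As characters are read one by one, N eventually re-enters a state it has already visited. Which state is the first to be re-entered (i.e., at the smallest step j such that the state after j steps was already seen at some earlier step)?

Run of N on w = a c a b c a c b:
  step 0: A  (start)
  step 1: C  (read a: A→C)
  step 2: D  (read c: C→D)
  step 3: B  (read a: D→B)
  step 4: B  (read b: B→B)   ← first repeat (B seen earlier)
  step 5: E  (read c: B→E)
  step 6: C  (read a: E→C)
  step 7: D  (read c: C→D)
  step 8: D  (read b: D→D)

The earliest repeat is at step j = 4: N is in B, which it already visited at step i = 3.

B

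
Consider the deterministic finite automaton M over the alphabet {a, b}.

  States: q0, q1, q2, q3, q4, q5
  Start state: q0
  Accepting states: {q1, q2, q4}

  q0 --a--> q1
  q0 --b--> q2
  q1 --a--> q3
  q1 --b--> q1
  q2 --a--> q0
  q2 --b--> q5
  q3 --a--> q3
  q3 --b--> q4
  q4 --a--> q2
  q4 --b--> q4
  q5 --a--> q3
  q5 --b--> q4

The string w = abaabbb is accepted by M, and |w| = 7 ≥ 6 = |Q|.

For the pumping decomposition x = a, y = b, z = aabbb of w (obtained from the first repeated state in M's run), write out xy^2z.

xy^2z = a·b·b·aabbb = abbaabbb.
Reading y = b takes M from q1 back to q1, so after x·y·y the machine is still in q1, and z then leads to the accepting state q4. Hence abbaabbb ∈ L(M).

abbaabbb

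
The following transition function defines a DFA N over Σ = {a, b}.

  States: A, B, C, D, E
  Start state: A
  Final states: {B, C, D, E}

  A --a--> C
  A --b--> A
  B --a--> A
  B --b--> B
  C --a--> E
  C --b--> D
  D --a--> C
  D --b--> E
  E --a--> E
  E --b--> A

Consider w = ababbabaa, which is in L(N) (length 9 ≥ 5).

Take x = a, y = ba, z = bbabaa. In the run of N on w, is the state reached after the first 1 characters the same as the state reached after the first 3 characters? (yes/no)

yes

State sequence: A -a-> C -b-> D -a-> C

After x (step 1): C. After xy (step 3): C.
They match, so y = ba drives N around a cycle from C back to itself; pumping y any number of times keeps N in C before reading z, and xyⁱz ∈ L(N) for every i ≥ 0.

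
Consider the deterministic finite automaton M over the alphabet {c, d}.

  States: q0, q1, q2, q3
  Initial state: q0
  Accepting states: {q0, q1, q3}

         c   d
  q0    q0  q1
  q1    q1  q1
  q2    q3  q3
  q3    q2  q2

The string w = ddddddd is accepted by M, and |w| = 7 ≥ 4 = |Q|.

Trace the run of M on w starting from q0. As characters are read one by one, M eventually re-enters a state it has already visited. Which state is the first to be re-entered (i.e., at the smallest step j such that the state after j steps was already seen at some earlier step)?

q1

Run of M on w = d d d d d d d:
  step 0: q0  (start)
  step 1: q1  (read d: q0→q1)
  step 2: q1  (read d: q1→q1)   ← first repeat (q1 seen earlier)
  step 3: q1  (read d: q1→q1)
  step 4: q1  (read d: q1→q1)
  step 5: q1  (read d: q1→q1)
  step 6: q1  (read d: q1→q1)
  step 7: q1  (read d: q1→q1)

The earliest repeat is at step j = 2: M is in q1, which it already visited at step i = 1.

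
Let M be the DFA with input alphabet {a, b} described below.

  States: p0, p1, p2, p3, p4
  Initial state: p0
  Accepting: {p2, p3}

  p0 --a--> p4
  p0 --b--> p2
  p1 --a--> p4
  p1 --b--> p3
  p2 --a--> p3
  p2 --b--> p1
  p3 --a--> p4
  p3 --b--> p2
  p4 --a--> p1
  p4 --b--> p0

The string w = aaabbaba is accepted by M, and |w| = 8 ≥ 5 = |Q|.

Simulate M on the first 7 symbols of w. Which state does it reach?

State sequence: p0 -a-> p4 -a-> p1 -a-> p4 -b-> p0 -b-> p2 -a-> p3 -b-> p2

After reading 7 characters, M is in state p2.
(This kind of state-tracing is the core of the pumping-lemma construction: with 5 states, pigeonhole forces a repeat within the first 5 steps.)

p2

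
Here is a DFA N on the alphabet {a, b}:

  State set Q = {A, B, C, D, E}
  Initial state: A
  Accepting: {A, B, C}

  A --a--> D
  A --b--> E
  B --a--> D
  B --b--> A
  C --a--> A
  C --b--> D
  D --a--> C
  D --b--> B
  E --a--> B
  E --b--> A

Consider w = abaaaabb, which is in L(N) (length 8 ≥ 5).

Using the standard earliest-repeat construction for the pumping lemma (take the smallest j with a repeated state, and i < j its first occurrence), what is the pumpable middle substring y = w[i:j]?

ba

State sequence: A -a-> D -b-> B -a-> D -a-> C -a-> A -a-> D -b-> B -b-> A
First repeat at step 3: D was already visited.

So i = 1, j = 3, giving x = w[0:1] = a, y = w[1:3] = ba, z = w[3:8] = aaabb.
Check: |xy| = 3 ≤ 5 and |y| = 2 ≥ 1. Reading y takes N from D back to D, so every xyⁱz is accepted.
Pumping length from the standard proof: p = 5 (the number of states). The repeated state found above gives |xy| = j ≤ 5 and |y| = j − i ≥ 1.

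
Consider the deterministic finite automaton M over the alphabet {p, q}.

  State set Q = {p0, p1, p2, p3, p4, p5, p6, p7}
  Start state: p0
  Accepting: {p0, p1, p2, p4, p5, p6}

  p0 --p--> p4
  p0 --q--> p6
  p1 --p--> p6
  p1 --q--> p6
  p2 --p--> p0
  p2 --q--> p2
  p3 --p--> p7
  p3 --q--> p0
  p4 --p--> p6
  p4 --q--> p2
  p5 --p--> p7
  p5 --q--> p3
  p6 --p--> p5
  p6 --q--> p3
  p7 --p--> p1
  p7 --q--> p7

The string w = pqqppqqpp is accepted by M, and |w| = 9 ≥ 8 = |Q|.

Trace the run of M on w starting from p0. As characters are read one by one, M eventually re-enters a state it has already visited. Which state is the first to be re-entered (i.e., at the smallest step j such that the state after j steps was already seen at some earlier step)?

Run of M on w = p q q p p q q p p:
  step 0: p0  (start)
  step 1: p4  (read p: p0→p4)
  step 2: p2  (read q: p4→p2)
  step 3: p2  (read q: p2→p2)   ← first repeat (p2 seen earlier)
  step 4: p0  (read p: p2→p0)
  step 5: p4  (read p: p0→p4)
  step 6: p2  (read q: p4→p2)
  step 7: p2  (read q: p2→p2)
  step 8: p0  (read p: p2→p0)
  step 9: p4  (read p: p0→p4)

The earliest repeat is at step j = 3: M is in p2, which it already visited at step i = 2.
Pumping length from the standard proof: p = 8 (the number of states). The repeated state found above gives |xy| = j ≤ 8 and |y| = j − i ≥ 1.

p2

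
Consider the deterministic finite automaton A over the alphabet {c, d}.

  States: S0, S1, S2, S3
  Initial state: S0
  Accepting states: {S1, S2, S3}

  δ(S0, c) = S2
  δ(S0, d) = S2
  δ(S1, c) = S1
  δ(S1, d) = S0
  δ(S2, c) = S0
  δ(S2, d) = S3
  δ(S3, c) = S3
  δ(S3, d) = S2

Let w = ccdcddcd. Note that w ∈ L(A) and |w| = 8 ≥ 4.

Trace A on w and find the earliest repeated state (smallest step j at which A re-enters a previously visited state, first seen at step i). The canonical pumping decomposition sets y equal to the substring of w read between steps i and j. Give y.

cc

Run of A on w = c c d c d d c d:
  step 0: S0  (start)
  step 1: S2  (read c: S0→S2)
  step 2: S0  (read c: S2→S0)   ← first repeat (S0 seen earlier)
  step 3: S2  (read d: S0→S2)
  step 4: S0  (read c: S2→S0)
  step 5: S2  (read d: S0→S2)
  step 6: S3  (read d: S2→S3)
  step 7: S3  (read c: S3→S3)
  step 8: S2  (read d: S3→S2)

So i = 0, j = 2, giving x = w[0:0] = ε, y = w[0:2] = cc, z = w[2:8] = dcddcd.
Check: |xy| = 2 ≤ 4 and |y| = 2 ≥ 1. Reading y takes A from S0 back to S0, so every xyⁱz is accepted.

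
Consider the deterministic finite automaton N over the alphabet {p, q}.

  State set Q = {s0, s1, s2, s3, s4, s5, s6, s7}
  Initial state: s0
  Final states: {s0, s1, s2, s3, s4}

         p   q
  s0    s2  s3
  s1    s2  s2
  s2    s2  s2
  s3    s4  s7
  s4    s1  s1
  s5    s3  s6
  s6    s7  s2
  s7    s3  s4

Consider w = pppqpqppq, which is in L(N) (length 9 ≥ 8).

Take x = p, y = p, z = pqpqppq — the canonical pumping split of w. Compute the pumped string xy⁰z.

xy⁰z = xz = p·pqpqppq = ppqpqppq.
Reading y = p takes N from s2 back to s2, so after x the machine is still in s2, and z then leads to the accepting state s2. Hence ppqpqppq ∈ L(N).

ppqpqppq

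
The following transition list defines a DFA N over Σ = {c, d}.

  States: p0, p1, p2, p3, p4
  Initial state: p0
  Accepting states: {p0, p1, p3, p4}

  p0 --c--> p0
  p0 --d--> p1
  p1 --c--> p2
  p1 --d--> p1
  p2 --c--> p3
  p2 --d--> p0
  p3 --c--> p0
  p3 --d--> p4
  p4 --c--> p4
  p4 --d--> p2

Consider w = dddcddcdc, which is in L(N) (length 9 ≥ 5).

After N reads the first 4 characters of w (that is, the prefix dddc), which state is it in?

Run of N on the first 4 characters of w = d d d c:
  step 0: p0  (start)
  step 1: p1  (read d: p0→p1)
  step 2: p1  (read d: p1→p1)
  step 3: p1  (read d: p1→p1)
  step 4: p2  (read c: p1→p2)

After reading 4 characters, N is in state p2.
(This kind of state-tracing is the core of the pumping-lemma construction: with 5 states, pigeonhole forces a repeat within the first 5 steps.)

p2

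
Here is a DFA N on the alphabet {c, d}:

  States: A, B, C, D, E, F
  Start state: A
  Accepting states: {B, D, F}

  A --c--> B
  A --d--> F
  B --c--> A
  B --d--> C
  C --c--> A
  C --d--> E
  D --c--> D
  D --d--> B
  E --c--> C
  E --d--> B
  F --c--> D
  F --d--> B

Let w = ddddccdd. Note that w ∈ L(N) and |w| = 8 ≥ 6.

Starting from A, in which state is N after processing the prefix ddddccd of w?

Run of N on the first 7 characters of w = d d d d c c d:
  step 0: A  (start)
  step 1: F  (read d: A→F)
  step 2: B  (read d: F→B)
  step 3: C  (read d: B→C)
  step 4: E  (read d: C→E)
  step 5: C  (read c: E→C)
  step 6: A  (read c: C→A)
  step 7: F  (read d: A→F)

After reading 7 characters, N is in state F.

F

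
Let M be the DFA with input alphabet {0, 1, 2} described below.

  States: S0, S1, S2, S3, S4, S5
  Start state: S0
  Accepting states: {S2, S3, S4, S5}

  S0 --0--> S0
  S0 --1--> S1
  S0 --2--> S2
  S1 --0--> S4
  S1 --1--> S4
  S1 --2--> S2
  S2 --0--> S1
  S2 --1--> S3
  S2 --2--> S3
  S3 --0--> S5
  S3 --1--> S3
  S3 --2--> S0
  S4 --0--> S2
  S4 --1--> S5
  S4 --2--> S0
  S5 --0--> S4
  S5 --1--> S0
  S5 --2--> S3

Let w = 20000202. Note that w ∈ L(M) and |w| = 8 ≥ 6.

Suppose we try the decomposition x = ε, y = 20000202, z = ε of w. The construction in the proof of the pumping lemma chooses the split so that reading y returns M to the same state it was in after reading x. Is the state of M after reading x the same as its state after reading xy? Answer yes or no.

no

State sequence: S0 -2-> S2 -0-> S1 -0-> S4 -0-> S2 -0-> S1 -2-> S2 -0-> S1 -2-> S2

After x (step 0): S0. After xy (step 8): S2.
They differ (S0 ≠ S2), so y is not a cycle from the state after x; this split is not the one the pumping-lemma construction produces, and pumping y need not keep the string in L(M).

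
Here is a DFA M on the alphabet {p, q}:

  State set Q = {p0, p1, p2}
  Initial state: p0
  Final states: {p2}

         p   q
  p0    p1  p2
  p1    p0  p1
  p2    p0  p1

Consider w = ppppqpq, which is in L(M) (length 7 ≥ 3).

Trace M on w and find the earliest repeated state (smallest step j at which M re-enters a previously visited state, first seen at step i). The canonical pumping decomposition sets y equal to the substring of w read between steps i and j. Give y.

State sequence: p0 -p-> p1 -p-> p0 -p-> p1 -p-> p0 -q-> p2 -p-> p0 -q-> p2
First repeat at step 2: p0 was already visited.

So i = 0, j = 2, giving x = w[0:0] = ε, y = w[0:2] = pp, z = w[2:7] = ppqpq.
Check: |xy| = 2 ≤ 3 and |y| = 2 ≥ 1. Reading y takes M from p0 back to p0, so every xyⁱz is accepted.
Pumping length from the standard proof: p = 3 (the number of states). The repeated state found above gives |xy| = j ≤ 3 and |y| = j − i ≥ 1.

pp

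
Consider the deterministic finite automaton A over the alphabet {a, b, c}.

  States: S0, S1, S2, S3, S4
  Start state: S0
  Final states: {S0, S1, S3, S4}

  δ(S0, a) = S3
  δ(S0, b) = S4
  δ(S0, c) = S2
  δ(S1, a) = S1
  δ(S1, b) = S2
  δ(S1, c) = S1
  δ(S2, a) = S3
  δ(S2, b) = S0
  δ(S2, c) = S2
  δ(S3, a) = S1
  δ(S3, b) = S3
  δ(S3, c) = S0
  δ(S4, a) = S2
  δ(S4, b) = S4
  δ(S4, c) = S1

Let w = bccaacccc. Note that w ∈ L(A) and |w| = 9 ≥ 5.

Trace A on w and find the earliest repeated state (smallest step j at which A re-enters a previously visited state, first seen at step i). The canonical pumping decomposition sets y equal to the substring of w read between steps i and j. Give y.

State sequence: S0 -b-> S4 -c-> S1 -c-> S1 -a-> S1 -a-> S1 -c-> S1 -c-> S1 -c-> S1 -c-> S1
First repeat at step 3: S1 was already visited.

So i = 2, j = 3, giving x = w[0:2] = bc, y = w[2:3] = c, z = w[3:9] = aacccc.
Check: |xy| = 3 ≤ 5 and |y| = 1 ≥ 1. Reading y takes A from S1 back to S1, so every xyⁱz is accepted.

c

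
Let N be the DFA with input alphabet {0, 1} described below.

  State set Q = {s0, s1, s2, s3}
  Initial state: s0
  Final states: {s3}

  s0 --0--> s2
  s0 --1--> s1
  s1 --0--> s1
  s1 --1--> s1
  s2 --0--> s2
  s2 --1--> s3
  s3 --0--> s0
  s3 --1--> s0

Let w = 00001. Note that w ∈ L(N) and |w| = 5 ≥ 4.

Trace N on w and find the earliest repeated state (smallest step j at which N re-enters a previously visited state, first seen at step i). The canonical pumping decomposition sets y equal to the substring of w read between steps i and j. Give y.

0

Run of N on w = 0 0 0 0 1:
  step 0: s0  (start)
  step 1: s2  (read 0: s0→s2)
  step 2: s2  (read 0: s2→s2)   ← first repeat (s2 seen earlier)
  step 3: s2  (read 0: s2→s2)
  step 4: s2  (read 0: s2→s2)
  step 5: s3  (read 1: s2→s3)

So i = 1, j = 2, giving x = w[0:1] = 0, y = w[1:2] = 0, z = w[2:5] = 001.
Check: |xy| = 2 ≤ 4 and |y| = 1 ≥ 1. Reading y takes N from s2 back to s2, so every xyⁱz is accepted.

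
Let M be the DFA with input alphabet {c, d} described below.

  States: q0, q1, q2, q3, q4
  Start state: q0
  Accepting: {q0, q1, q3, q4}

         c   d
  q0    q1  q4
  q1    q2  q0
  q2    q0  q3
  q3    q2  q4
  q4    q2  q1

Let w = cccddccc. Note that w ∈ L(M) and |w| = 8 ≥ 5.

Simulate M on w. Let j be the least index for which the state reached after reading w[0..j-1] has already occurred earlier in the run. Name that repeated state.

State sequence: q0 -c-> q1 -c-> q2 -c-> q0 -d-> q4 -d-> q1 -c-> q2 -c-> q0 -c-> q1
First repeat at step 3: q0 was already visited.

The earliest repeat is at step j = 3: M is in q0, which it already visited at step i = 0.

q0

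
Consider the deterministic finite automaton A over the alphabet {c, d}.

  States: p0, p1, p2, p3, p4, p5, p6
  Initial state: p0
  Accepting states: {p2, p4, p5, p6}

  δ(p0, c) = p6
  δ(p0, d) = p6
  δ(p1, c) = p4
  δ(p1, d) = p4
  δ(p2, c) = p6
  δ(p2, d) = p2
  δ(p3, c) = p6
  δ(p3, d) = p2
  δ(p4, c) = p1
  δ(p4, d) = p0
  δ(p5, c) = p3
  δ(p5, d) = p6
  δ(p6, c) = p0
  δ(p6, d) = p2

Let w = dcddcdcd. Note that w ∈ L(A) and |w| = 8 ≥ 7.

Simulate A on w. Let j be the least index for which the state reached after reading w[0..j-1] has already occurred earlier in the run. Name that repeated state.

Run of A on w = d c d d c d c d:
  step 0: p0  (start)
  step 1: p6  (read d: p0→p6)
  step 2: p0  (read c: p6→p0)   ← first repeat (p0 seen earlier)
  step 3: p6  (read d: p0→p6)
  step 4: p2  (read d: p6→p2)
  step 5: p6  (read c: p2→p6)
  step 6: p2  (read d: p6→p2)
  step 7: p6  (read c: p2→p6)
  step 8: p2  (read d: p6→p2)

The earliest repeat is at step j = 2: A is in p0, which it already visited at step i = 0.
Pumping length from the standard proof: p = 7 (the number of states). The repeated state found above gives |xy| = j ≤ 7 and |y| = j − i ≥ 1.

p0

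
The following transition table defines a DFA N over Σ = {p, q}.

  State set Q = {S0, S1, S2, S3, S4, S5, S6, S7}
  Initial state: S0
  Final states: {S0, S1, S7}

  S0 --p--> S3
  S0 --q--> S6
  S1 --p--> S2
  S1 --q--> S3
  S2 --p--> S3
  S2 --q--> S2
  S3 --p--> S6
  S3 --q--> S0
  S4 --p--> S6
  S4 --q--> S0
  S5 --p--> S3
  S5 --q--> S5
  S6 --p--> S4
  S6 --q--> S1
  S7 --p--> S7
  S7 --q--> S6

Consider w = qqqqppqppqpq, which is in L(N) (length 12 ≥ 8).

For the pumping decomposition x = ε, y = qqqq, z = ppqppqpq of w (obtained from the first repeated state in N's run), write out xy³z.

xy^3z = ε·qqqq·qqqq·qqqq·ppqppqpq = qqqqqqqqqqqqppqppqpq.
Reading y = qqqq takes N from S0 back to S0, so after x·y·y·y the machine is still in S0, and z then leads to the accepting state S0. Hence qqqqqqqqqqqqppqppqpq ∈ L(N).

qqqqqqqqqqqqppqppqpq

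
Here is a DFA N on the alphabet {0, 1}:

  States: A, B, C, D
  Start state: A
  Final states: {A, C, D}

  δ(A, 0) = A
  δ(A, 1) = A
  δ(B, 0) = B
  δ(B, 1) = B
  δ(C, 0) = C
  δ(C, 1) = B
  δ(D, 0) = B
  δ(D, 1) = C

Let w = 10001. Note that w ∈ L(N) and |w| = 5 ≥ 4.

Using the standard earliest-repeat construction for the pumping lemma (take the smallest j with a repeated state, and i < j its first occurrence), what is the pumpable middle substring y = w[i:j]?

1

Run of N on w = 1 0 0 0 1:
  step 0: A  (start)
  step 1: A  (read 1: A→A)   ← first repeat (A seen earlier)
  step 2: A  (read 0: A→A)
  step 3: A  (read 0: A→A)
  step 4: A  (read 0: A→A)
  step 5: A  (read 1: A→A)

So i = 0, j = 1, giving x = w[0:0] = ε, y = w[0:1] = 1, z = w[1:5] = 0001.
Check: |xy| = 1 ≤ 4 and |y| = 1 ≥ 1. Reading y takes N from A back to A, so every xyⁱz is accepted.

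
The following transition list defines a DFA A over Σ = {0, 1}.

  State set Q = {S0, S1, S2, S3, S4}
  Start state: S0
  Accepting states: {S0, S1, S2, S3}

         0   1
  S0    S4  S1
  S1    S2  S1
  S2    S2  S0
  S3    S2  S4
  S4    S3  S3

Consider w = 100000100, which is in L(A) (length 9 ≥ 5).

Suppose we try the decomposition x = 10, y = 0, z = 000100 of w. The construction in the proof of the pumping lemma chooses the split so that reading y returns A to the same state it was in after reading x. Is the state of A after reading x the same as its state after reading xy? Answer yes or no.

Run of A on the first 3 characters of w = 1 0 0:
  step 0: S0  (start)
  step 1: S1  (read 1: S0→S1)
  step 2: S2  (read 0: S1→S2)
  step 3: S2  (read 0: S2→S2)

After x (step 2): S2. After xy (step 3): S2.
They match, so y = 0 drives A around a cycle from S2 back to itself; pumping y any number of times keeps A in S2 before reading z, and xyⁱz ∈ L(A) for every i ≥ 0.

yes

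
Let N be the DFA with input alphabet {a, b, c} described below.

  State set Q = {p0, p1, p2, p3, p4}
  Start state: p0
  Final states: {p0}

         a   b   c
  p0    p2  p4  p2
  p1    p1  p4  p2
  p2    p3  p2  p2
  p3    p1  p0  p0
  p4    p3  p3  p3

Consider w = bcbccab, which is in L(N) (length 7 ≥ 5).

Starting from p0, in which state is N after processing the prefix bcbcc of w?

State sequence: p0 -b-> p4 -c-> p3 -b-> p0 -c-> p2 -c-> p2

After reading 5 characters, N is in state p2.
(This kind of state-tracing is the core of the pumping-lemma construction: with 5 states, pigeonhole forces a repeat within the first 5 steps.)

p2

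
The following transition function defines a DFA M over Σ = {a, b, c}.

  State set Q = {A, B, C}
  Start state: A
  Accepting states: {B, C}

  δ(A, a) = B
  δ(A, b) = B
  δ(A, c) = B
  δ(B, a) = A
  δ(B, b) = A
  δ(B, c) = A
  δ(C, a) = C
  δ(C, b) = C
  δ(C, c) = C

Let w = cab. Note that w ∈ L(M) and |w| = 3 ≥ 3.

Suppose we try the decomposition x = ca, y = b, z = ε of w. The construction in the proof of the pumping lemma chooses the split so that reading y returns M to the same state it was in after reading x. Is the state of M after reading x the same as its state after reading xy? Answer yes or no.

no

State sequence: A -c-> B -a-> A -b-> B

After x (step 2): A. After xy (step 3): B.
They differ (A ≠ B), so y is not a cycle from the state after x; this split is not the one the pumping-lemma construction produces, and pumping y need not keep the string in L(M).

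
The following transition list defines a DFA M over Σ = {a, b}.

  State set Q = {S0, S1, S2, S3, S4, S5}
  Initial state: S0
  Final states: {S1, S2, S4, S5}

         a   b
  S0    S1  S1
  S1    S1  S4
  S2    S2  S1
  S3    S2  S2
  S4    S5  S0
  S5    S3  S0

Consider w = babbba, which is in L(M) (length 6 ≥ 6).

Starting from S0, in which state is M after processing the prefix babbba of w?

S1

Run of M on the first 6 characters of w = b a b b b a:
  step 0: S0  (start)
  step 1: S1  (read b: S0→S1)
  step 2: S1  (read a: S1→S1)
  step 3: S4  (read b: S1→S4)
  step 4: S0  (read b: S4→S0)
  step 5: S1  (read b: S0→S1)
  step 6: S1  (read a: S1→S1)

After reading 6 characters, M is in state S1.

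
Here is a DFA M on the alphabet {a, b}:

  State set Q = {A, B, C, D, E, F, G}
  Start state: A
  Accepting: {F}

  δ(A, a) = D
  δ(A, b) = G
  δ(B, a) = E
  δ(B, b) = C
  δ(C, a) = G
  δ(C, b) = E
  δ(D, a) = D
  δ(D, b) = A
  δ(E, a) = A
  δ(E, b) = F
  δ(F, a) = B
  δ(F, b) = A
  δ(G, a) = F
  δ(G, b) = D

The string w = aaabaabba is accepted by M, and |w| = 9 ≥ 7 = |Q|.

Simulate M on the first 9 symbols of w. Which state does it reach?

F

State sequence: A -a-> D -a-> D -a-> D -b-> A -a-> D -a-> D -b-> A -b-> G -a-> F

After reading 9 characters, M is in state F.
(This kind of state-tracing is the core of the pumping-lemma construction: with 7 states, pigeonhole forces a repeat within the first 7 steps.)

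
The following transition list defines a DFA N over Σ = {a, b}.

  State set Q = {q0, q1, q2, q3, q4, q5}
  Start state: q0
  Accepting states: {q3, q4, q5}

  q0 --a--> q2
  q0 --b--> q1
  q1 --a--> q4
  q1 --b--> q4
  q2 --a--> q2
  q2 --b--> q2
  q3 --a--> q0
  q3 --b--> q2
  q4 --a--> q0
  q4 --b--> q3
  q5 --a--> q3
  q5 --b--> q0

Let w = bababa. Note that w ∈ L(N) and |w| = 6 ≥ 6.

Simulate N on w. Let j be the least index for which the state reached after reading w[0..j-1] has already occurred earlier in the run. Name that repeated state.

Run of N on w = b a b a b a:
  step 0: q0  (start)
  step 1: q1  (read b: q0→q1)
  step 2: q4  (read a: q1→q4)
  step 3: q3  (read b: q4→q3)
  step 4: q0  (read a: q3→q0)   ← first repeat (q0 seen earlier)
  step 5: q1  (read b: q0→q1)
  step 6: q4  (read a: q1→q4)

The earliest repeat is at step j = 4: N is in q0, which it already visited at step i = 0.
With |Q| = 6, pigeonhole forces a state repeat no later than step 6; the substring read between the first and second visits to that state can be pumped.

q0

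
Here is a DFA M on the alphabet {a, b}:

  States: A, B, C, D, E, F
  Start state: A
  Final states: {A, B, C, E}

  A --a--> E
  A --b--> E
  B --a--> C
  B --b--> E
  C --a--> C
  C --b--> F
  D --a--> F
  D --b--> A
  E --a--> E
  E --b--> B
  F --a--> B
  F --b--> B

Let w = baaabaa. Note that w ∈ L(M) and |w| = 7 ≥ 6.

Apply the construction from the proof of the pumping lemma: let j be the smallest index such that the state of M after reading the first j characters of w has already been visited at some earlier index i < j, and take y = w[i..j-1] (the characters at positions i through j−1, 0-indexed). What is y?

State sequence: A -b-> E -a-> E -a-> E -a-> E -b-> B -a-> C -a-> C
First repeat at step 2: E was already visited.

So i = 1, j = 2, giving x = w[0:1] = b, y = w[1:2] = a, z = w[2:7] = aabaa.
Check: |xy| = 2 ≤ 6 and |y| = 1 ≥ 1. Reading y takes M from E back to E, so every xyⁱz is accepted.
Since M has 6 states, any run of length ≥ 6 visits 6+1 states, so by pigeonhole some state repeats within the first 6 steps — that repeat gives the pumpable loop.

a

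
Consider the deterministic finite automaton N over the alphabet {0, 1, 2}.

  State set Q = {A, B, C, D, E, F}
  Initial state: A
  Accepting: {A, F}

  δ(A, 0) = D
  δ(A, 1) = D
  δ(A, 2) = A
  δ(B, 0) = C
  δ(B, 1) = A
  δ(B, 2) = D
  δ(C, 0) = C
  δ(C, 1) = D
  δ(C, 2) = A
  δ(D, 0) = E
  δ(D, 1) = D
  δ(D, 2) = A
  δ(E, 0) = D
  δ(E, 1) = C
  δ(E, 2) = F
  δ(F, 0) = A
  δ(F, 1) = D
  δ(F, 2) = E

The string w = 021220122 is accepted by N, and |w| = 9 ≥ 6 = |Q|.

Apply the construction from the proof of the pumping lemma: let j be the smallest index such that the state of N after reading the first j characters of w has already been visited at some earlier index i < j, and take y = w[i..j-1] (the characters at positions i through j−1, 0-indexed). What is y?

02

State sequence: A -0-> D -2-> A -1-> D -2-> A -2-> A -0-> D -1-> D -2-> A -2-> A
First repeat at step 2: A was already visited.

So i = 0, j = 2, giving x = w[0:0] = ε, y = w[0:2] = 02, z = w[2:9] = 1220122.
Check: |xy| = 2 ≤ 6 and |y| = 2 ≥ 1. Reading y takes N from A back to A, so every xyⁱz is accepted.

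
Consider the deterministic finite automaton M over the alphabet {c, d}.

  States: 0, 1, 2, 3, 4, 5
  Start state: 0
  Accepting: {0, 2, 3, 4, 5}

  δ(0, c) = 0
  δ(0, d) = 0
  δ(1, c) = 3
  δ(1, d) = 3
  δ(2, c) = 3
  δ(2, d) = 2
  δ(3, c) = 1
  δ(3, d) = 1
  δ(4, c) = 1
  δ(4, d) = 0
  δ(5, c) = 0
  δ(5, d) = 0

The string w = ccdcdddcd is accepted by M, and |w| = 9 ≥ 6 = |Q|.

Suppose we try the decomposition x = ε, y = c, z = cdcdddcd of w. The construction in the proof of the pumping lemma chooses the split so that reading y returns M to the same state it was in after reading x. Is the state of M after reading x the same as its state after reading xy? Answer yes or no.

yes

Run of M on the first 1 characters of w = c:
  step 0: 0  (start)
  step 1: 0  (read c: 0→0)

After x (step 0): 0. After xy (step 1): 0.
They match, so y = c drives M around a cycle from 0 back to itself; pumping y any number of times keeps M in 0 before reading z, and xyⁱz ∈ L(M) for every i ≥ 0.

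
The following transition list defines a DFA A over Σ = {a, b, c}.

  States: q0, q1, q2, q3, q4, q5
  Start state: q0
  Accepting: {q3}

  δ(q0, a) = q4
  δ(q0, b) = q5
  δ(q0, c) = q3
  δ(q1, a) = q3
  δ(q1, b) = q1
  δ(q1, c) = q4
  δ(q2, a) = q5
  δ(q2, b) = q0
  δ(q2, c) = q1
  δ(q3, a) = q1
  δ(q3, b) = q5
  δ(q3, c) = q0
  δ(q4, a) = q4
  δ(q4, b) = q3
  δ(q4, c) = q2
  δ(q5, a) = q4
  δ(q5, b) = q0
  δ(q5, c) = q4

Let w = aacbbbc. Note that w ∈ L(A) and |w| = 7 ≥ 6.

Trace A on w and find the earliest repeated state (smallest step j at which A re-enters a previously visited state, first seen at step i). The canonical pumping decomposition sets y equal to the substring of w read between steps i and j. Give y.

State sequence: q0 -a-> q4 -a-> q4 -c-> q2 -b-> q0 -b-> q5 -b-> q0 -c-> q3
First repeat at step 2: q4 was already visited.

So i = 1, j = 2, giving x = w[0:1] = a, y = w[1:2] = a, z = w[2:7] = cbbbc.
Check: |xy| = 2 ≤ 6 and |y| = 1 ≥ 1. Reading y takes A from q4 back to q4, so every xyⁱz is accepted.

a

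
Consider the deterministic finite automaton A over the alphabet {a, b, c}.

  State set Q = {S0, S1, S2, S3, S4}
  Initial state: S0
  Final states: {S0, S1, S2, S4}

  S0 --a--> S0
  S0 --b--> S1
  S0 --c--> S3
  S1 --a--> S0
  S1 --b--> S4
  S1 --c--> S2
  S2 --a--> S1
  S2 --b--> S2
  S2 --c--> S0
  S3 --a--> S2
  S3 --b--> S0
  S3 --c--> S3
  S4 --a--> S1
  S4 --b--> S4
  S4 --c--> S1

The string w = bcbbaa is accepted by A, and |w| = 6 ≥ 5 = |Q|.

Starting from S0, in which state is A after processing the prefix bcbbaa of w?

Run of A on the first 6 characters of w = b c b b a a:
  step 0: S0  (start)
  step 1: S1  (read b: S0→S1)
  step 2: S2  (read c: S1→S2)
  step 3: S2  (read b: S2→S2)
  step 4: S2  (read b: S2→S2)
  step 5: S1  (read a: S2→S1)
  step 6: S0  (read a: S1→S0)

After reading 6 characters, A is in state S0.

S0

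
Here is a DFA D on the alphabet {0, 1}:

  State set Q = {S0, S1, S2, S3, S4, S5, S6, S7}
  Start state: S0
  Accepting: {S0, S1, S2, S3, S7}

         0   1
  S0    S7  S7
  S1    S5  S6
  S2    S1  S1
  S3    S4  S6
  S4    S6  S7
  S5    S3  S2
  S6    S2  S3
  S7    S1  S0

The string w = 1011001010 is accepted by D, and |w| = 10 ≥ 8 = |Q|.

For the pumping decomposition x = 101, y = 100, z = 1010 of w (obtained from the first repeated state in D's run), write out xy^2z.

xy^2z = 101·100·100·1010 = 1011001001010.
Reading y = 100 takes D from S6 back to S6, so after x·y·y the machine is still in S6, and z then leads to the accepting state S1. Hence 1011001001010 ∈ L(D).

1011001001010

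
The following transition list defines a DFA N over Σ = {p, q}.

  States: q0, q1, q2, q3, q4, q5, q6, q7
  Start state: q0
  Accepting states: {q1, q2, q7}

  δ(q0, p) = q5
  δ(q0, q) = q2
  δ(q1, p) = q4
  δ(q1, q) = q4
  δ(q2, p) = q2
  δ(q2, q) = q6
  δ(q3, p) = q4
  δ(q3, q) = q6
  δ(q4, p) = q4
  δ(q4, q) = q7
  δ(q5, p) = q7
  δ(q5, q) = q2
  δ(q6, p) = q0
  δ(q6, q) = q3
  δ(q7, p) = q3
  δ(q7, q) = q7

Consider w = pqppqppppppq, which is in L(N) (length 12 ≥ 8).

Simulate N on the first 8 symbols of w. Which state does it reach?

q7

State sequence: q0 -p-> q5 -q-> q2 -p-> q2 -p-> q2 -q-> q6 -p-> q0 -p-> q5 -p-> q7

After reading 8 characters, N is in state q7.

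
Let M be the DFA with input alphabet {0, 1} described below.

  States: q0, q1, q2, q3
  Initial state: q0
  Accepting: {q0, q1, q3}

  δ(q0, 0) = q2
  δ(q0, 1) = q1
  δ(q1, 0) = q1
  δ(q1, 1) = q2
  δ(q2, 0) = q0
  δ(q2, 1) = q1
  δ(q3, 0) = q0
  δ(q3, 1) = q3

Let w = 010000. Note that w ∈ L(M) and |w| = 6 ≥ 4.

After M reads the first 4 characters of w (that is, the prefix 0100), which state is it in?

q1

Run of M on the first 4 characters of w = 0 1 0 0:
  step 0: q0  (start)
  step 1: q2  (read 0: q0→q2)
  step 2: q1  (read 1: q2→q1)
  step 3: q1  (read 0: q1→q1)
  step 4: q1  (read 0: q1→q1)

After reading 4 characters, M is in state q1.
(This kind of state-tracing is the core of the pumping-lemma construction: with 4 states, pigeonhole forces a repeat within the first 4 steps.)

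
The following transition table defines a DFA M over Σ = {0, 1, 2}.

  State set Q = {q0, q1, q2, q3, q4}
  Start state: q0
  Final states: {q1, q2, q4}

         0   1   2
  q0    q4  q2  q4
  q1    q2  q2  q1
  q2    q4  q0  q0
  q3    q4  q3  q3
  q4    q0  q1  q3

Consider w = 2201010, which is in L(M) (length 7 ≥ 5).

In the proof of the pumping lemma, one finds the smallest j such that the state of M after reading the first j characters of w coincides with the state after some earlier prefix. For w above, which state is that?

q4

Run of M on w = 2 2 0 1 0 1 0:
  step 0: q0  (start)
  step 1: q4  (read 2: q0→q4)
  step 2: q3  (read 2: q4→q3)
  step 3: q4  (read 0: q3→q4)   ← first repeat (q4 seen earlier)
  step 4: q1  (read 1: q4→q1)
  step 5: q2  (read 0: q1→q2)
  step 6: q0  (read 1: q2→q0)
  step 7: q4  (read 0: q0→q4)

The earliest repeat is at step j = 3: M is in q4, which it already visited at step i = 1.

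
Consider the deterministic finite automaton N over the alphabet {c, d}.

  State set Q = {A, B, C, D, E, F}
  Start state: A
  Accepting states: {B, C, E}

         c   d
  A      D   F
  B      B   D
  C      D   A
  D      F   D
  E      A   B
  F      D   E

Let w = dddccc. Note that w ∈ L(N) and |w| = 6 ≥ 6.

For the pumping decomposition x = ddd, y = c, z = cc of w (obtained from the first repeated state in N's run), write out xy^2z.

xy^2z = ddd·c·c·cc = dddcccc.
Reading y = c takes N from B back to B, so after x·y·y the machine is still in B, and z then leads to the accepting state B. Hence dddcccc ∈ L(N).

dddcccc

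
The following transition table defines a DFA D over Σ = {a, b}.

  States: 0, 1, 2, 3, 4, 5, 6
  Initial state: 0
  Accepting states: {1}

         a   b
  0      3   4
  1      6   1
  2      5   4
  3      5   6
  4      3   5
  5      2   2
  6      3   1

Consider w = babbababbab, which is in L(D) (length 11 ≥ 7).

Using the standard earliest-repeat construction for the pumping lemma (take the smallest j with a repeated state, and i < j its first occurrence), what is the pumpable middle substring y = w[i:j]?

ba

State sequence: 0 -b-> 4 -a-> 3 -b-> 6 -b-> 1 -a-> 6 -b-> 1 -a-> 6 -b-> 1 -b-> 1 -a-> 6 -b-> 1
First repeat at step 5: 6 was already visited.

So i = 3, j = 5, giving x = w[0:3] = bab, y = w[3:5] = ba, z = w[5:11] = babbab.
Check: |xy| = 5 ≤ 7 and |y| = 2 ≥ 1. Reading y takes D from 6 back to 6, so every xyⁱz is accepted.
Since D has 7 states, any run of length ≥ 7 visits 7+1 states, so by pigeonhole some state repeats within the first 7 steps — that repeat gives the pumpable loop.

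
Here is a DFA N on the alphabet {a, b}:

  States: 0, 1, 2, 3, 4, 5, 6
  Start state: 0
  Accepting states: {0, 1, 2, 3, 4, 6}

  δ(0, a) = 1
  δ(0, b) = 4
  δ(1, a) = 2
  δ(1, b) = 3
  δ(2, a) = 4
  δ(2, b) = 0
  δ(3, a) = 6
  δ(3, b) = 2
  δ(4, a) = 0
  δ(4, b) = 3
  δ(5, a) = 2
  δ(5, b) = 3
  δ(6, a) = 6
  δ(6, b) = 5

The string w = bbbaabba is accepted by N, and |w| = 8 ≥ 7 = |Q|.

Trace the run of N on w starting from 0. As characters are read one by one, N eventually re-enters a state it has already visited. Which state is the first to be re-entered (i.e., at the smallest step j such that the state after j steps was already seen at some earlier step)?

4

Run of N on w = b b b a a b b a:
  step 0: 0  (start)
  step 1: 4  (read b: 0→4)
  step 2: 3  (read b: 4→3)
  step 3: 2  (read b: 3→2)
  step 4: 4  (read a: 2→4)   ← first repeat (4 seen earlier)
  step 5: 0  (read a: 4→0)
  step 6: 4  (read b: 0→4)
  step 7: 3  (read b: 4→3)
  step 8: 6  (read a: 3→6)

The earliest repeat is at step j = 4: N is in 4, which it already visited at step i = 1.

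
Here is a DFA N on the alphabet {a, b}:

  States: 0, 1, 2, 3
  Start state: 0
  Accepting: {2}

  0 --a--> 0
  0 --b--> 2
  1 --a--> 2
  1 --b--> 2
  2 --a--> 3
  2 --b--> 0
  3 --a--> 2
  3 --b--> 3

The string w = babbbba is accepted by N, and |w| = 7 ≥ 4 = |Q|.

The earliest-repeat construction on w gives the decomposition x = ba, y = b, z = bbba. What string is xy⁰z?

xy⁰z = xz = ba·bbba = babbba.
Reading y = b takes N from 3 back to 3, so after x the machine is still in 3, and z then leads to the accepting state 2. Hence babbba ∈ L(N).

babbba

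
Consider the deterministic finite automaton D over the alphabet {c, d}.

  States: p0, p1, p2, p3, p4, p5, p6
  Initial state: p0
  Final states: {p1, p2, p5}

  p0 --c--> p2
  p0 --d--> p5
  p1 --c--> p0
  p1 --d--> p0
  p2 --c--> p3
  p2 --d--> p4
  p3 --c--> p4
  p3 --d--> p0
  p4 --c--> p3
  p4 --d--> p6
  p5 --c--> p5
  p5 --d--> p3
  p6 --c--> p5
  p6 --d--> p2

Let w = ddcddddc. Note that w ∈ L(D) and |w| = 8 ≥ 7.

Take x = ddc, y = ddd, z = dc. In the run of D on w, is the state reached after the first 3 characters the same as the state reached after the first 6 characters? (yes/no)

Run of D on the first 6 characters of w = d d c d d d:
  step 0: p0  (start)
  step 1: p5  (read d: p0→p5)
  step 2: p3  (read d: p5→p3)
  step 3: p4  (read c: p3→p4)
  step 4: p6  (read d: p4→p6)
  step 5: p2  (read d: p6→p2)
  step 6: p4  (read d: p2→p4)

After x (step 3): p4. After xy (step 6): p4.
They match, so y = ddd drives D around a cycle from p4 back to itself; pumping y any number of times keeps D in p4 before reading z, and xyⁱz ∈ L(D) for every i ≥ 0.

yes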